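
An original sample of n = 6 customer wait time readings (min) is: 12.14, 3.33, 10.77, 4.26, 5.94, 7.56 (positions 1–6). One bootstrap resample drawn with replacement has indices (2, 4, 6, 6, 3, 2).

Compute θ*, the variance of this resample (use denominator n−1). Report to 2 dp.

Resample values: 3.33, 4.26, 7.56, 7.56, 10.77, 3.33.
Mean = 6.1350; sum of squared deviations = 44.7961
s² = 44.7961 / 5 = 8.9592

θ* = 8.96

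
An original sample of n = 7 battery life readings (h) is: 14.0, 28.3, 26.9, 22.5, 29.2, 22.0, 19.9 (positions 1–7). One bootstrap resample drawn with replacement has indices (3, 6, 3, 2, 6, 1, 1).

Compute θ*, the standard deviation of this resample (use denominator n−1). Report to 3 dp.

Resample values: 26.9, 22.0, 26.9, 28.3, 22.0, 14.0, 14.0.
Mean = 22.0143; sum of squared deviations = 215.7086
s² = 215.7086 / 6 = 35.9514
s = √35.9514 = 5.996

θ* = 5.996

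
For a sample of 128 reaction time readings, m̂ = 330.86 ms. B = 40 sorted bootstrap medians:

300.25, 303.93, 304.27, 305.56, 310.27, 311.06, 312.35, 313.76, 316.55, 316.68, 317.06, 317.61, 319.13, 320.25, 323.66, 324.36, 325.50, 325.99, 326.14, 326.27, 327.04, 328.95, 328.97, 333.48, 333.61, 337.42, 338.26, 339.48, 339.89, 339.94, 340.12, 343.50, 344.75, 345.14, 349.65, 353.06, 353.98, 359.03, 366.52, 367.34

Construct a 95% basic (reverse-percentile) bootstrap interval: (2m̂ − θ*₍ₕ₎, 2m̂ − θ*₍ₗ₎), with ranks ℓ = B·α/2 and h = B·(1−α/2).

(295.20, 361.47)

Percentile endpoints at ranks 1 and 39: θ*₍1₎ = 300.25, θ*₍39₎ = 366.52.
Basic interval reflects these around m̂:
  lower = 2 × 330.86 − 366.52 = 295.20
  upper = 2 × 330.86 − 300.25 = 361.47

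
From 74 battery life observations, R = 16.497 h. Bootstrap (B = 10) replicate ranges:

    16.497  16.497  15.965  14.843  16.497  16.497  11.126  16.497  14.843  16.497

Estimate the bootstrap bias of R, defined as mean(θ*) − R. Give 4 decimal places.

mean(θ*) = (16.497 + 16.497 + 15.965 + 14.843 + 16.497 + 16.497 + 11.126 + 16.497 + 14.843 + 16.497) / 10 = 15.57590
bias = 15.57590 − 16.497

bias = −0.9211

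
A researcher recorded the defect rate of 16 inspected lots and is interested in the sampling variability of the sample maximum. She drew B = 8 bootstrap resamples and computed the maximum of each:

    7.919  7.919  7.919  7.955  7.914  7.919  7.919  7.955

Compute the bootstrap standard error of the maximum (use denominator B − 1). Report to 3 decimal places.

SE* = 0.017

Bootstrap SE is the standard deviation of the 8 replicate maximums.
Mean of replicates: (7.919 + 7.919 + 7.919 + 7.955 + 7.914 + 7.919 + 7.919 + 7.955) / 8 = 63.4190 / 8 = 7.9274
Sum of squared deviations: (−0.0084)² + (−0.0084)² + (−0.0084)² + (+0.0276)² + (−0.0134)² + (−0.0084)² + (−0.0084)² + (+0.0276)² = 0.0021
Variance = 0.0021 / 7 = 0.0003
SE* = √0.0003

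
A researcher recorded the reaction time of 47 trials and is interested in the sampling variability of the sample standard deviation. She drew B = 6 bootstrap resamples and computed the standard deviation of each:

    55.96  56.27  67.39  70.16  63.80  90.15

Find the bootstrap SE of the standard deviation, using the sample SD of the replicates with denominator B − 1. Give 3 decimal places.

SE* = 12.592

Bootstrap SE is the standard deviation of the 6 replicate standard deviations.
Mean of replicates: (55.96 + 56.27 + 67.39 + 70.16 + 63.80 + 90.15) / 6 = 403.7300 / 6 = 67.2883
Sum of squared deviations: (−11.3283)² + (−11.0183)² + (+0.1017)² + (+2.8717)² + (−3.4883)² + (+22.8617)² = 792.8159
Variance = 792.8159 / 5 = 158.5632
SE* = √158.5632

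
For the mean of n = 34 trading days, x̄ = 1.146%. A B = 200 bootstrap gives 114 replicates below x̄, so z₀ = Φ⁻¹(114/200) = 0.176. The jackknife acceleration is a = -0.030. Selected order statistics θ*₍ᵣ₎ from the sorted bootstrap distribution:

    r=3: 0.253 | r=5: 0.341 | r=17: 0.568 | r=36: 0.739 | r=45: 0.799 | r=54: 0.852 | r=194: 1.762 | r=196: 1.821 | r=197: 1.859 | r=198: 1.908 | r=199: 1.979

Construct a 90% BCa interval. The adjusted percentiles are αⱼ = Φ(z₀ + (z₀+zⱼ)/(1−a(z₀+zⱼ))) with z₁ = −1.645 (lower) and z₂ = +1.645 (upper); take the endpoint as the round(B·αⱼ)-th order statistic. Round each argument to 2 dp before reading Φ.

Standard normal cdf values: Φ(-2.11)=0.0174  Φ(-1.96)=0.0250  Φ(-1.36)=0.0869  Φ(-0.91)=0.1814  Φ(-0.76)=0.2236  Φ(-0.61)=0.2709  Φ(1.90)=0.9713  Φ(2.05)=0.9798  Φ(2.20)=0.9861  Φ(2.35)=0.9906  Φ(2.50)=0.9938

(0.568, 1.762)

Lower: z₀ + z₁ = 0.176 + (-1.645) = -1.469; 1 − a(z₀+z₁) = 1 − (-0.030)(-1.469) = 0.9559; argument = 0.176 + (-1.469)/0.9559 = -1.3607 → -1.36.
α₁ = Φ(-1.36) = 0.0869; rank = round(200 × 0.0869) = 17; θ*₍17₎ = 0.568.
Upper: z₀ + z₂ = 1.821; 1 − a(z₀+z₂) = 1.0546; argument = 1.9027 → 1.90; α₂ = 0.9713; rank = 194; θ*₍194₎ = 1.762.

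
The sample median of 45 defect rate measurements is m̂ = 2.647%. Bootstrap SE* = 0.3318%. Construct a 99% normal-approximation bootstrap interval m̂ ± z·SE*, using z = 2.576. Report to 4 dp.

(1.7923, 3.5017)

Margin = 2.576 × 0.3318 = 0.85472
Interval: 2.647 ± 0.85472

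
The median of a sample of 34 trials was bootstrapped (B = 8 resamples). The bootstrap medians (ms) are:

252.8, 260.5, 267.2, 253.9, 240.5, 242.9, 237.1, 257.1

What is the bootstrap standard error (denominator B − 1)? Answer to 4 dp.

SE* = 10.4787

Bootstrap SE is the standard deviation of the 8 replicate medians.
Mean of replicates: (252.8 + 260.5 + 267.2 + 253.9 + 240.5 + 242.9 + 237.1 + 257.1) / 8 = 2012.00000 / 8 = 251.50000
Sum of squared deviations: (+1.30000)² + (+9.00000)² + (+15.70000)² + (+2.40000)² + (−11.00000)² + (−8.60000)² + (−14.40000)² + (+5.60000)² = 768.62000
Variance = 768.62000 / 7 = 109.80286
SE* = √109.80286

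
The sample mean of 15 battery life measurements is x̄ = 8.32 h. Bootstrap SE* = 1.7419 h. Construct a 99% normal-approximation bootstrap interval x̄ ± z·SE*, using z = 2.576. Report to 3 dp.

(3.833, 12.807)

Margin = 2.576 × 1.7419 = 4.4871
Interval: 8.32 ± 4.4871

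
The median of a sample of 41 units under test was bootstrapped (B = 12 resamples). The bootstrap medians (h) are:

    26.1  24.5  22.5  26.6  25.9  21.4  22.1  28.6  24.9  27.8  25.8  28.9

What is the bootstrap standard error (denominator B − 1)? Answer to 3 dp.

Bootstrap SE is the standard deviation of the 12 replicate medians.
Mean of replicates: (26.1 + 24.5 + 22.5 + 26.6 + 25.9 + 21.4 + 22.1 + 28.6 + 24.9 + 27.8 + 25.8 + 28.9) / 12 = 305.1000 / 12 = 25.4250
Sum of squared deviations: (+0.6750)² + (−0.9250)² + (−2.9250)² + (+1.1750)² + (+0.4750)² + (−4.0250)² + (−3.3250)² + (+3.1750)² + (−0.5250)² + (+2.3750)² + (+0.3750)² + (+3.4750)² = 66.9425
Variance = 66.9425 / 11 = 6.0857
SE* = √6.0857

SE* = 2.467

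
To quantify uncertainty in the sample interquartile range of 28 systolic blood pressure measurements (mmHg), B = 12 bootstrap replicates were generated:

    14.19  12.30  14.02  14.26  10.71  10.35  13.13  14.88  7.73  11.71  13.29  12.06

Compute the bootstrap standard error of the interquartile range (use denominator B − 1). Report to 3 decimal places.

Bootstrap SE is the standard deviation of the 12 replicate interquartile ranges.
Mean of replicates: (14.19 + 12.30 + 14.02 + 14.26 + 10.71 + 10.35 + 13.13 + 14.88 + 7.73 + 11.71 + 13.29 + 12.06) / 12 = 148.6300 / 12 = 12.3858
Sum of squared deviations: (+1.8042)² + (−0.0858)² + (+1.6342)² + (+1.8742)² + (−1.6758)² + (−2.0358)² + (+0.7442)² + (+2.4942)² + (−4.6558)² + (−0.6758)² + (+0.9042)² + (−0.3258)² = 46.2303
Variance = 46.2303 / 11 = 4.2028
SE* = √4.2028

SE* = 2.050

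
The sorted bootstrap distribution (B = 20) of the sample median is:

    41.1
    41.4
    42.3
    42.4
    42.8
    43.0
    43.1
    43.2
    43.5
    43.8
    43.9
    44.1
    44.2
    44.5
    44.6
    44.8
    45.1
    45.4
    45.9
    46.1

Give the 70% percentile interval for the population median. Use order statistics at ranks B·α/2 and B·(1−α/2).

(42.3, 45.1)

α = 0.30; lower rank = 20 × 0.150 = 3; upper rank = 20 × 0.850 = 17.
The 3rd smallest replicate is 42.3; the 17th is 45.1.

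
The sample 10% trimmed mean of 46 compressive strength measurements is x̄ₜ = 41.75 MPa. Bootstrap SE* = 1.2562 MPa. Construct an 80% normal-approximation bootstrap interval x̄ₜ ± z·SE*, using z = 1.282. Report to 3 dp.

Margin = 1.282 × 1.2562 = 1.6104
Interval: 41.75 ± 1.6104

(40.140, 43.360)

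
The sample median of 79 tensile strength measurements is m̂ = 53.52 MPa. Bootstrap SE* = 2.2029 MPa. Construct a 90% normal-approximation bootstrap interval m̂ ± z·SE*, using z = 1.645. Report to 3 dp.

Margin = 1.645 × 2.2029 = 3.6238
Interval: 53.52 ± 3.6238

(49.896, 57.144)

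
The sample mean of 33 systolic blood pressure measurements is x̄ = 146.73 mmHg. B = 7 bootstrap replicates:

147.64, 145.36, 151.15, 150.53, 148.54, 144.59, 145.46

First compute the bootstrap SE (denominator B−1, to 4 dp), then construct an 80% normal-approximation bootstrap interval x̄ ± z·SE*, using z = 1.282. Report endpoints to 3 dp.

Mean of replicates = 147.6100; sum of squared deviations = 40.7292; SE* = √(40.7292/6) = 2.6054
Margin = 1.282 × 2.6054 = 3.3401
Interval: 146.73 ± 3.3401

(143.390, 150.070)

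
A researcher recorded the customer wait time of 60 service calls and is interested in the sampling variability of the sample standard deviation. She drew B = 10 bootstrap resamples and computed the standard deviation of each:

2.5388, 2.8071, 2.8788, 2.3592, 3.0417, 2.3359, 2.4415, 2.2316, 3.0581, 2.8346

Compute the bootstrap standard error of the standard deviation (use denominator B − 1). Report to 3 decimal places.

Bootstrap SE is the standard deviation of the 10 replicate standard deviations.
Mean of replicates: (2.5388 + 2.8071 + 2.8788 + 2.3592 + 3.0417 + 2.3359 + 2.4415 + 2.2316 + 3.0581 + 2.8346) / 10 = 26.52730 / 10 = 2.65273
Sum of squared deviations: (−0.11393)² + (+0.15437)² + (+0.22607)² + (−0.29353)² + (+0.38897)² + (−0.31683)² + (−0.21123)² + (−0.42113)² + (+0.40537)² + (+0.18187)² = 0.84513
Variance = 0.84513 / 9 = 0.09390
SE* = √0.09390

SE* = 0.306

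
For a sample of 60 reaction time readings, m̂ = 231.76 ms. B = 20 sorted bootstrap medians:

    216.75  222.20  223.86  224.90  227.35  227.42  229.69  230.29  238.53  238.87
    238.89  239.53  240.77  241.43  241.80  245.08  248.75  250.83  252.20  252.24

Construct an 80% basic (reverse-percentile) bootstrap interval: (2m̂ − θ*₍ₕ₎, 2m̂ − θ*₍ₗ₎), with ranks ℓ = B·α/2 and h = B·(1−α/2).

Percentile endpoints at ranks 2 and 18: θ*₍2₎ = 222.20, θ*₍18₎ = 250.83.
Basic interval reflects these around m̂:
  lower = 2 × 231.76 − 250.83 = 212.69
  upper = 2 × 231.76 − 222.20 = 241.32

(212.69, 241.32)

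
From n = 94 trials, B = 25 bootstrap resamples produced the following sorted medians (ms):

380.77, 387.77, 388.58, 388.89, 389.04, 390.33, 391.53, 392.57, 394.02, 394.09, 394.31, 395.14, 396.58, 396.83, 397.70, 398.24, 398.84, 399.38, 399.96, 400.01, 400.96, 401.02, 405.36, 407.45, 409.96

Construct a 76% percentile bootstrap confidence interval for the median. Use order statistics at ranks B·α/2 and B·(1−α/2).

(388.58, 401.02)

α = 0.24; lower rank = 25 × 0.120 = 3; upper rank = 25 × 0.880 = 22.
The 3rd smallest replicate is 388.58; the 22nd is 401.02.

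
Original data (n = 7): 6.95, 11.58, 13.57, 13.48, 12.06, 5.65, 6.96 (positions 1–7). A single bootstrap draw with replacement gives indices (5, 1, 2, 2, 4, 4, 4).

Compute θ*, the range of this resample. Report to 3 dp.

Resample values: 12.06, 6.95, 11.58, 11.58, 13.48, 13.48, 13.48.
Range = 13.48 − 6.95 = 6.530

θ* = 6.530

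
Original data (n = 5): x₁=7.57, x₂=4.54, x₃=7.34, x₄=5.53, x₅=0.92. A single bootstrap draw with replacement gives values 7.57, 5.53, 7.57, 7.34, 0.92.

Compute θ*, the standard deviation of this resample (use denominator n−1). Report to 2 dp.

θ* = 2.85

Mean = 5.7860; sum of squared deviations = 32.5237
s² = 32.5237 / 4 = 8.1309
s = √8.1309 = 2.85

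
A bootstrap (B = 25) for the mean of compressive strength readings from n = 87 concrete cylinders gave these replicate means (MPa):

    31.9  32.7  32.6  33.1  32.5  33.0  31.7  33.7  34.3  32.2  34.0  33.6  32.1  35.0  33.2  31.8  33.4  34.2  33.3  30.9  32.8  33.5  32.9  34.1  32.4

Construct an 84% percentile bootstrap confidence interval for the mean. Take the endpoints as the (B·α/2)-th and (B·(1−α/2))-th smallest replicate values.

Sorted replicates: 30.9, 31.7, 31.8, 31.9, 32.1, 32.2, 32.4, 32.5, 32.6, 32.7, 32.8, 32.9, 33.0, 33.1, 33.2, 33.3, 33.4, 33.5, 33.6, 33.7, 34.0, 34.1, 34.2, 34.3, 35.0
α = 0.16; lower rank = 25 × 0.080 = 2; upper rank = 25 × 0.920 = 23.
The 2nd smallest replicate is 31.7; the 23rd is 34.2.

(31.7, 34.2)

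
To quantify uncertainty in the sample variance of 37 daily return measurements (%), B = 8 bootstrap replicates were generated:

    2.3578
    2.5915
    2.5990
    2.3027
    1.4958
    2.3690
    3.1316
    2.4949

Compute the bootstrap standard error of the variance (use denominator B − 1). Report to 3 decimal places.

SE* = 0.455

Bootstrap SE is the standard deviation of the 8 replicate variances.
Mean of replicates: (2.3578 + 2.5915 + 2.5990 + 2.3027 + 1.4958 + 2.3690 + 3.1316 + 2.4949) / 8 = 19.34230 / 8 = 2.41779
Sum of squared deviations: (−0.05999)² + (+0.17371)² + (+0.18121)² + (−0.11509)² + (−0.92199)² + (−0.04879)² + (+0.71381)² + (+0.07711)² = 1.44777
Variance = 1.44777 / 7 = 0.20682
SE* = √0.20682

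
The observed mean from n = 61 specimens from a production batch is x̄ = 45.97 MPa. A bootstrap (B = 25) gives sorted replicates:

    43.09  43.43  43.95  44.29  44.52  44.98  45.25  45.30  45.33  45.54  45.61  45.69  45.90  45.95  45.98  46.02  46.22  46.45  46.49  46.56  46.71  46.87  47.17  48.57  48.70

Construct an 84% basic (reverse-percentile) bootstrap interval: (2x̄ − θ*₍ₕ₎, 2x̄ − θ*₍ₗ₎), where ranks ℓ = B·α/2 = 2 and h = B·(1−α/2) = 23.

(44.77, 48.51)

Percentile endpoints at ranks 2 and 23: θ*₍2₎ = 43.43, θ*₍23₎ = 47.17.
Basic interval reflects these around x̄:
  lower = 2 × 45.97 − 47.17 = 44.77
  upper = 2 × 45.97 − 43.43 = 48.51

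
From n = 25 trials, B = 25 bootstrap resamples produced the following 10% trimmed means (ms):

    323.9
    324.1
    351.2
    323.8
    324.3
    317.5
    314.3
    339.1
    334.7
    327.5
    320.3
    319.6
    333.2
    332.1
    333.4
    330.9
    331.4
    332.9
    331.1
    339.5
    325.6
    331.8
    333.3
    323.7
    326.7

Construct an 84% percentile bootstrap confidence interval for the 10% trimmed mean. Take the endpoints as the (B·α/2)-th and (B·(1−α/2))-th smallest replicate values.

Sorted replicates: 314.3, 317.5, 319.6, 320.3, 323.7, 323.8, 323.9, 324.1, 324.3, 325.6, 326.7, 327.5, 330.9, 331.1, 331.4, 331.8, 332.1, 332.9, 333.2, 333.3, 333.4, 334.7, 339.1, 339.5, 351.2
α = 0.16; lower rank = 25 × 0.080 = 2; upper rank = 25 × 0.920 = 23.
The 2nd smallest replicate is 317.5; the 23rd is 339.1.

(317.5, 339.1)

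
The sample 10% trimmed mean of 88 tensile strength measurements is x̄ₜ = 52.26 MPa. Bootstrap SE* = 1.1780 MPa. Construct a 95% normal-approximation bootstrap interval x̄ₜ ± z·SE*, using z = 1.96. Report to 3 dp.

(49.951, 54.569)

Margin = 1.96 × 1.1780 = 2.3089
Interval: 52.26 ± 2.3089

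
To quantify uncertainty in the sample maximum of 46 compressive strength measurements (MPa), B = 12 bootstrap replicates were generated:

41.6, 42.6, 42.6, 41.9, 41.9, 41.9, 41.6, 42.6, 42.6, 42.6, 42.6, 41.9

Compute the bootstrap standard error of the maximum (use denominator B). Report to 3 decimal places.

Bootstrap SE is the standard deviation of the 12 replicate maximums.
Mean of replicates: (41.6 + 42.6 + 42.6 + 41.9 + 41.9 + 41.9 + 41.6 + 42.6 + 42.6 + 42.6 + 42.6 + 41.9) / 12 = 506.4000 / 12 = 42.2000
Sum of squared deviations: (−0.6000)² + (+0.4000)² + (+0.4000)² + (−0.3000)² + (−0.3000)² + (−0.3000)² + (−0.6000)² + (+0.4000)² + (+0.4000)² + (+0.4000)² + (+0.4000)² + (−0.3000)² = 2.0400
Variance = 2.0400 / 12 = 0.1700
SE* = √0.1700

SE* = 0.412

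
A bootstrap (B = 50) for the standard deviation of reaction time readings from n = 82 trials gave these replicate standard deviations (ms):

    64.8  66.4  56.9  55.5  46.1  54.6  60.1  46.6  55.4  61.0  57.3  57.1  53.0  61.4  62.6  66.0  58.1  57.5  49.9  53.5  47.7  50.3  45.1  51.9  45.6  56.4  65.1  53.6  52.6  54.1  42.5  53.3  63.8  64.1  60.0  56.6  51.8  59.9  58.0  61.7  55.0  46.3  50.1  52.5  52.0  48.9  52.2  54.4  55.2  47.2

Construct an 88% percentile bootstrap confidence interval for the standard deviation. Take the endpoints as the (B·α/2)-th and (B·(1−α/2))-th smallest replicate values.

(45.6, 64.8)

Sorted replicates: 42.5, 45.1, 45.6, 46.1, 46.3, 46.6, 47.2, 47.7, 48.9, 49.9, 50.1, 50.3, 51.8, 51.9, 52.0, 52.2, 52.5, 52.6, 53.0, 53.3, 53.5, 53.6, 54.1, 54.4, 54.6, 55.0, 55.2, 55.4, 55.5, 56.4, 56.6, 56.9, 57.1, 57.3, 57.5, 58.0, 58.1, 59.9, 60.0, 60.1, 61.0, 61.4, 61.7, 62.6, 63.8, 64.1, 64.8, 65.1, 66.0, 66.4
α = 0.12; lower rank = 50 × 0.060 = 3; upper rank = 50 × 0.940 = 47.
The 3rd smallest replicate is 45.6; the 47th is 64.8.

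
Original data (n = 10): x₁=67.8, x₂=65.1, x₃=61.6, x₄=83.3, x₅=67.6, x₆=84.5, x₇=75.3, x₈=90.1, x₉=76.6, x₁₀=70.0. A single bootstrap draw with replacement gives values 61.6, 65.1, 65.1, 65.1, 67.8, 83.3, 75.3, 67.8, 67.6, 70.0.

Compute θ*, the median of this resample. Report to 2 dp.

θ* = 67.70

Sorted: 61.6, 65.1, 65.1, 65.1, 67.6, 67.8, 67.8, 70.0, 75.3, 83.3
Median = average of the two middle values = 67.70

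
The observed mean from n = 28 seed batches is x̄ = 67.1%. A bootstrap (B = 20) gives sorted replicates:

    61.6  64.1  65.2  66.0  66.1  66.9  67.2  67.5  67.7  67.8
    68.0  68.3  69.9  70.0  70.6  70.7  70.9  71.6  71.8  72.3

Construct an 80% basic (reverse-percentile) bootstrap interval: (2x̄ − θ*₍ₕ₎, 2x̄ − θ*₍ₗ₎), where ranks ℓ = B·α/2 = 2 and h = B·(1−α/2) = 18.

(62.6, 70.1)

Percentile endpoints at ranks 2 and 18: θ*₍2₎ = 64.1, θ*₍18₎ = 71.6.
Basic interval reflects these around x̄:
  lower = 2 × 67.1 − 71.6 = 62.6
  upper = 2 × 67.1 − 64.1 = 70.1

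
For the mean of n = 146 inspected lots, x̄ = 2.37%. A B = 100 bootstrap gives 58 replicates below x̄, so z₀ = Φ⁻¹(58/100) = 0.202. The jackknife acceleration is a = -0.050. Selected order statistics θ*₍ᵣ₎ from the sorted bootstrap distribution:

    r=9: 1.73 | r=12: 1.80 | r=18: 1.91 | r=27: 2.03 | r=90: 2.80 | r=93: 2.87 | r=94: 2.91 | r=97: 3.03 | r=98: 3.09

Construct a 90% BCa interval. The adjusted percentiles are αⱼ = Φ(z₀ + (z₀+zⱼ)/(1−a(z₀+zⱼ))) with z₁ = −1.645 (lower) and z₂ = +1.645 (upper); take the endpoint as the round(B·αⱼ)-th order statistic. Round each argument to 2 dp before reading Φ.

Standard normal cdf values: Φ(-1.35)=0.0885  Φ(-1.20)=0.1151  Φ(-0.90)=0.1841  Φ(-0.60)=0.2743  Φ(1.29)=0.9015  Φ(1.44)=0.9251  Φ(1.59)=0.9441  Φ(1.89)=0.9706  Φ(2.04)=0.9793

Lower: z₀ + z₁ = 0.202 + (-1.645) = -1.443; 1 − a(z₀+z₁) = 1 − (-0.050)(-1.443) = 0.9278; argument = 0.202 + (-1.443)/0.9278 = -1.3532 → -1.35.
α₁ = Φ(-1.35) = 0.0885; rank = round(100 × 0.0885) = 9; θ*₍9₎ = 1.73.
Upper: z₀ + z₂ = 1.847; 1 − a(z₀+z₂) = 1.0923; argument = 1.8929 → 1.89; α₂ = 0.9706; rank = 97; θ*₍97₎ = 3.03.

(1.73, 3.03)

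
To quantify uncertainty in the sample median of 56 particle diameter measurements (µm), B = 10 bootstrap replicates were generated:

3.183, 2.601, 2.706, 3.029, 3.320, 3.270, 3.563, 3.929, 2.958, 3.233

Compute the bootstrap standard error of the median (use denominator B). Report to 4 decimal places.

Bootstrap SE is the standard deviation of the 10 replicate medians.
Mean of replicates: (3.183 + 2.601 + 2.706 + 3.029 + 3.320 + 3.270 + 3.563 + 3.929 + 2.958 + 3.233) / 10 = 31.79200 / 10 = 3.17920
Sum of squared deviations: (+0.00380)² + (−0.57820)² + (−0.47320)² + (−0.15020)² + (+0.14080)² + (+0.09080)² + (+0.38380)² + (+0.74980)² + (−0.22120)² + (+0.05380)² = 1.37020
Variance = 1.37020 / 10 = 0.13702
SE* = √0.13702

SE* = 0.3702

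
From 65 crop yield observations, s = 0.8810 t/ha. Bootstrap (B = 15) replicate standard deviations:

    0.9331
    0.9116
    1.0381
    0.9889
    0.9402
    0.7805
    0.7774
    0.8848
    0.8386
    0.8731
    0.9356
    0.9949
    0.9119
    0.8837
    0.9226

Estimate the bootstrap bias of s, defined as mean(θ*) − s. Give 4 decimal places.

bias = +0.0267

mean(θ*) = (0.9331 + 0.9116 + 1.0381 + 0.9889 + 0.9402 + 0.7805 + 0.7774 + 0.8848 + 0.8386 + 0.8731 + 0.9356 + 0.9949 + 0.9119 + 0.8837 + 0.9226) / 15 = 0.90767
bias = 0.90767 − 0.8810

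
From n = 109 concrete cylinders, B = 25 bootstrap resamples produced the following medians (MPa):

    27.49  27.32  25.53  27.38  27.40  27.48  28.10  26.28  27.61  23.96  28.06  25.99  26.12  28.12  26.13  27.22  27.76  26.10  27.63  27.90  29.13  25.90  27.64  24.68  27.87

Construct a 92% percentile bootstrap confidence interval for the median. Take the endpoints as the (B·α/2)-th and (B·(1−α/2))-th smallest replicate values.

(23.96, 28.12)

Sorted replicates: 23.96, 24.68, 25.53, 25.90, 25.99, 26.10, 26.12, 26.13, 26.28, 27.22, 27.32, 27.38, 27.40, 27.48, 27.49, 27.61, 27.63, 27.64, 27.76, 27.87, 27.90, 28.06, 28.10, 28.12, 29.13
α = 0.08; lower rank = 25 × 0.040 = 1; upper rank = 25 × 0.960 = 24.
The 1st smallest replicate is 23.96; the 24th is 28.12.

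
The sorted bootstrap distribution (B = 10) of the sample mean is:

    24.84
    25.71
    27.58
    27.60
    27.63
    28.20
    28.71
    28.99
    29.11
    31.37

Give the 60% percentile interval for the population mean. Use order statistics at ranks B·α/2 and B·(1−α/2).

α = 0.40; lower rank = 10 × 0.200 = 2; upper rank = 10 × 0.800 = 8.
The 2nd smallest replicate is 25.71; the 8th is 28.99.

(25.71, 28.99)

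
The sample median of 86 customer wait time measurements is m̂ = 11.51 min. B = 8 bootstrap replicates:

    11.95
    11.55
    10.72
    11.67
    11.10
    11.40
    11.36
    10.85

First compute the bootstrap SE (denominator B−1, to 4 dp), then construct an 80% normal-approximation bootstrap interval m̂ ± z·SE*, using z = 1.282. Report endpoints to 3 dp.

Mean of replicates = 11.3250; sum of squared deviations = 1.2094; SE* = √(1.2094/7) = 0.4157
Margin = 1.282 × 0.4157 = 0.5329
Interval: 11.51 ± 0.5329

(10.977, 12.043)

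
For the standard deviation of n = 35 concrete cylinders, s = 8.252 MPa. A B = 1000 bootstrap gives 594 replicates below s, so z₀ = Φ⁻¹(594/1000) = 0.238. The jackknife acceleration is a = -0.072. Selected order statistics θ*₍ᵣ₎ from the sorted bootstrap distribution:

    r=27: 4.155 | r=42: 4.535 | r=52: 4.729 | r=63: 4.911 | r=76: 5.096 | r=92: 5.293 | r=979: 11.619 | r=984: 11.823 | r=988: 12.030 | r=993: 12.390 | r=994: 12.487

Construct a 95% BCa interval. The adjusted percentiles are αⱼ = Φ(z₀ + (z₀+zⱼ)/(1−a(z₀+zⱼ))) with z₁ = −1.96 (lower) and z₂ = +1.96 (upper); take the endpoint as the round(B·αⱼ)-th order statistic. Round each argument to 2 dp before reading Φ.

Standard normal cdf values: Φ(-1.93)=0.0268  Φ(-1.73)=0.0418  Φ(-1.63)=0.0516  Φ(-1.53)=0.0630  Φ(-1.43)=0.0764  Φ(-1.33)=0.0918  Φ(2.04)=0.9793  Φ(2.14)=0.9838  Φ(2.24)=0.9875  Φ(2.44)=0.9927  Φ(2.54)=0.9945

(4.535, 11.823)

Lower: z₀ + z₁ = 0.238 + (-1.960) = -1.722; 1 − a(z₀+z₁) = 1 − (-0.072)(-1.722) = 0.8760; argument = 0.238 + (-1.722)/0.8760 = -1.7277 → -1.73.
α₁ = Φ(-1.73) = 0.0418; rank = round(1000 × 0.0418) = 42; θ*₍42₎ = 4.535.
Upper: z₀ + z₂ = 2.198; 1 − a(z₀+z₂) = 1.1583; argument = 2.1357 → 2.14; α₂ = 0.9838; rank = 984; θ*₍984₎ = 11.823.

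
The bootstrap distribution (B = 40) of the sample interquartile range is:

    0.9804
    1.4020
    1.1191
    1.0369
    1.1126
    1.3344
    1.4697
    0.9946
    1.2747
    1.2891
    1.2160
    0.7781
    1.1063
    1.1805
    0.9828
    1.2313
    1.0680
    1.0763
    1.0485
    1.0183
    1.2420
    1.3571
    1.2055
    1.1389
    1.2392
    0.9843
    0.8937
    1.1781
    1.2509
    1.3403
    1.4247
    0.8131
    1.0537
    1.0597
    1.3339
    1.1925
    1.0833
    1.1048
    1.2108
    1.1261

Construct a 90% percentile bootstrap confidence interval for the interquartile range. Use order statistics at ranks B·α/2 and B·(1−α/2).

Sorted replicates: 0.7781, 0.8131, 0.8937, 0.9804, 0.9828, 0.9843, 0.9946, 1.0183, 1.0369, 1.0485, 1.0537, 1.0597, 1.0680, 1.0763, 1.0833, 1.1048, 1.1063, 1.1126, 1.1191, 1.1261, 1.1389, 1.1781, 1.1805, 1.1925, 1.2055, 1.2108, 1.2160, 1.2313, 1.2392, 1.2420, 1.2509, 1.2747, 1.2891, 1.3339, 1.3344, 1.3403, 1.3571, 1.4020, 1.4247, 1.4697
α = 0.10; lower rank = 40 × 0.050 = 2; upper rank = 40 × 0.950 = 38.
The 2nd smallest replicate is 0.8131; the 38th is 1.4020.

(0.8131, 1.4020)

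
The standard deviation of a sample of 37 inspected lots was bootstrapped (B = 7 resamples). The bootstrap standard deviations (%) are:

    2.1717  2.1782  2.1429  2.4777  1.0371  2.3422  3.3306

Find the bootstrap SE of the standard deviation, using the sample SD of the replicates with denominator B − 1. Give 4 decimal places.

Bootstrap SE is the standard deviation of the 7 replicate standard deviations.
Mean of replicates: (2.1717 + 2.1782 + 2.1429 + 2.4777 + 1.0371 + 2.3422 + 3.3306) / 7 = 15.68040 / 7 = 2.24006
Sum of squared deviations: (−0.06836)² + (−0.06186)² + (−0.09716)² + (+0.23764)² + (−1.20296)² + (+0.10214)² + (+1.09054)² = 2.72124
Variance = 2.72124 / 6 = 0.45354
SE* = √0.45354

SE* = 0.6735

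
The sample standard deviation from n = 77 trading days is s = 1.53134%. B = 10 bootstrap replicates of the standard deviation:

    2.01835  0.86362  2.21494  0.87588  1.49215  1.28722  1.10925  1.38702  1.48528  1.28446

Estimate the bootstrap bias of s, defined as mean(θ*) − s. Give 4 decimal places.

mean(θ*) = (2.01835 + 0.86362 + 2.21494 + 0.87588 + 1.49215 + 1.28722 + 1.10925 + 1.38702 + 1.48528 + 1.28446) / 10 = 1.40182
bias = 1.40182 − 1.53134

bias = −0.1295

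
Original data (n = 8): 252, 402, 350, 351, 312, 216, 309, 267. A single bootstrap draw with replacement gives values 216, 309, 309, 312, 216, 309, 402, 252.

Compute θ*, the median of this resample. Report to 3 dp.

Sorted: 216, 216, 252, 309, 309, 309, 312, 402
Median = average of the two middle values = 309.000

θ* = 309.000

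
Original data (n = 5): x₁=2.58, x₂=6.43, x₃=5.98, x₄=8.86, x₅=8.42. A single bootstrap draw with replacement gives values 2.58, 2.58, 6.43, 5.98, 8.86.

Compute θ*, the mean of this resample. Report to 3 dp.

Mean = (2.58 + 2.58 + 6.43 + 5.98 + 8.86) / 5 = 26.430 / 5 = 5.286

θ* = 5.286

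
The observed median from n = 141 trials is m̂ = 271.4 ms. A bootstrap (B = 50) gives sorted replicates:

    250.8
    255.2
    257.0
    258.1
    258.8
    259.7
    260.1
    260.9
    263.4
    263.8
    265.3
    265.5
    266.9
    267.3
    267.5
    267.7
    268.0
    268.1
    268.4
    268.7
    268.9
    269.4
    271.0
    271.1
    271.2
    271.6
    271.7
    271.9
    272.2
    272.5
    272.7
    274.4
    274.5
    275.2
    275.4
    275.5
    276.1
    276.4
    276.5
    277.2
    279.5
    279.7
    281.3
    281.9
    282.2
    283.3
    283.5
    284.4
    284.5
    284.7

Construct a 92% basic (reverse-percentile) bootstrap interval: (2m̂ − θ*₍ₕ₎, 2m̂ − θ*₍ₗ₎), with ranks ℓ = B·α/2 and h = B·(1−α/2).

(258.4, 287.6)

Percentile endpoints at ranks 2 and 48: θ*₍2₎ = 255.2, θ*₍48₎ = 284.4.
Basic interval reflects these around m̂:
  lower = 2 × 271.4 − 284.4 = 258.4
  upper = 2 × 271.4 − 255.2 = 287.6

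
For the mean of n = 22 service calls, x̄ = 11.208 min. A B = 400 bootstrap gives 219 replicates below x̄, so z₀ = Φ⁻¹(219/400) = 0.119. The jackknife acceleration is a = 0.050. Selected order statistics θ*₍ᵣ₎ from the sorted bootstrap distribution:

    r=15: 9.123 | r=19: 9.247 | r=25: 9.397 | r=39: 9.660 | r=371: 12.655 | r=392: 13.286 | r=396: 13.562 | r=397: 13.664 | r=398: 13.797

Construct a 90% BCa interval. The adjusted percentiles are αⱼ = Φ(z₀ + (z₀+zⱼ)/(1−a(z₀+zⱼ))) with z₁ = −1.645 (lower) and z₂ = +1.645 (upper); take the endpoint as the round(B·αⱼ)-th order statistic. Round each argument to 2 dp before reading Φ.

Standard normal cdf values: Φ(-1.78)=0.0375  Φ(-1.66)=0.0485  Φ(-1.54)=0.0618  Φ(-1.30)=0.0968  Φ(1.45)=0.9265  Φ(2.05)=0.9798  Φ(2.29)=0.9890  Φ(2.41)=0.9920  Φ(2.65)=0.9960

(9.660, 13.286)

Lower: z₀ + z₁ = 0.119 + (-1.645) = -1.526; 1 − a(z₀+z₁) = 1 − (0.050)(-1.526) = 1.0763; argument = 0.119 + (-1.526)/1.0763 = -1.2988 → -1.30.
α₁ = Φ(-1.30) = 0.0968; rank = round(400 × 0.0968) = 39; θ*₍39₎ = 9.660.
Upper: z₀ + z₂ = 1.764; 1 − a(z₀+z₂) = 0.9118; argument = 2.0536 → 2.05; α₂ = 0.9798; rank = 392; θ*₍392₎ = 13.286.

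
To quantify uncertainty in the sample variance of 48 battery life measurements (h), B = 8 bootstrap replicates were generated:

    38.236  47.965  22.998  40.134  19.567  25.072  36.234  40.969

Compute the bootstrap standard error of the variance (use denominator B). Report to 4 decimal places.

SE* = 9.4415

Bootstrap SE is the standard deviation of the 8 replicate variances.
Mean of replicates: (38.236 + 47.965 + 22.998 + 40.134 + 19.567 + 25.072 + 36.234 + 40.969) / 8 = 271.17500 / 8 = 33.89688
Sum of squared deviations: (+4.33912)² + (+14.06813)² + (−10.89888)² + (+6.23712)² + (−14.32988)² + (−8.82488)² + (+2.33713)² + (+7.07212)² = 713.12819
Variance = 713.12819 / 8 = 89.14102
SE* = √89.14102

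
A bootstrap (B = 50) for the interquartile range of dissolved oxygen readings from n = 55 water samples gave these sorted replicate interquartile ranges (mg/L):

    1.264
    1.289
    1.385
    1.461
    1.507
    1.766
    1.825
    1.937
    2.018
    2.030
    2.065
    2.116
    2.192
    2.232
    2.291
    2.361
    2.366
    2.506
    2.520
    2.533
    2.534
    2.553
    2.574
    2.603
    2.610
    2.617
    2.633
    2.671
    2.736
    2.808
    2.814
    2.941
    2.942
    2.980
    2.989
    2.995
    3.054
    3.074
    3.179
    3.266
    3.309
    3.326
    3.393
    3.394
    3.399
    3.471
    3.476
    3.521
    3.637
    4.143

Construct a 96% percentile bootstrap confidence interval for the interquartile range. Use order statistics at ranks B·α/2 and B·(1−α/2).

α = 0.04; lower rank = 50 × 0.020 = 1; upper rank = 50 × 0.980 = 49.
The 1st smallest replicate is 1.264; the 49th is 3.637.

(1.264, 3.637)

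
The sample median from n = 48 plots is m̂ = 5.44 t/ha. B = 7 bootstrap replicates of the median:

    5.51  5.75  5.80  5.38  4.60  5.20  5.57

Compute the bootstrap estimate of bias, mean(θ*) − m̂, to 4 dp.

mean(θ*) = (5.51 + 5.75 + 5.80 + 5.38 + 4.60 + 5.20 + 5.57) / 7 = 5.40143
bias = 5.40143 − 5.44

bias = −0.0386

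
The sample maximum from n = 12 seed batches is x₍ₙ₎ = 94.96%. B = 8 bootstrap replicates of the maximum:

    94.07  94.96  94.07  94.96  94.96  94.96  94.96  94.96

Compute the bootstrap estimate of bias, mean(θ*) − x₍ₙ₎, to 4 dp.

mean(θ*) = (94.07 + 94.96 + 94.07 + 94.96 + 94.96 + 94.96 + 94.96 + 94.96) / 8 = 94.73750
bias = 94.73750 − 94.96

bias = −0.2225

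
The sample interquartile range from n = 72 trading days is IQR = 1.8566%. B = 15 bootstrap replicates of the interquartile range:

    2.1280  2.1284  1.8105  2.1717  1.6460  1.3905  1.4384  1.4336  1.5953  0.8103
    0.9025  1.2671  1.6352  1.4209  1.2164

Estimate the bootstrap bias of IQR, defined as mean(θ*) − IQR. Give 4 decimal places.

mean(θ*) = (2.1280 + 2.1284 + 1.8105 + 2.1717 + 1.6460 + 1.3905 + 1.4384 + 1.4336 + 1.5953 + 0.8103 + 0.9025 + 1.2671 + 1.6352 + 1.4209 + 1.2164) / 15 = 1.53299
bias = 1.53299 − 1.8566

bias = −0.3236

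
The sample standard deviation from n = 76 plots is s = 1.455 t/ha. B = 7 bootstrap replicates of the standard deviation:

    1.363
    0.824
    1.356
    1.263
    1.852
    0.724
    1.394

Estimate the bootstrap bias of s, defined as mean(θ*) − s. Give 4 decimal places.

bias = −0.2013

mean(θ*) = (1.363 + 0.824 + 1.356 + 1.263 + 1.852 + 0.724 + 1.394) / 7 = 1.25371
bias = 1.25371 − 1.455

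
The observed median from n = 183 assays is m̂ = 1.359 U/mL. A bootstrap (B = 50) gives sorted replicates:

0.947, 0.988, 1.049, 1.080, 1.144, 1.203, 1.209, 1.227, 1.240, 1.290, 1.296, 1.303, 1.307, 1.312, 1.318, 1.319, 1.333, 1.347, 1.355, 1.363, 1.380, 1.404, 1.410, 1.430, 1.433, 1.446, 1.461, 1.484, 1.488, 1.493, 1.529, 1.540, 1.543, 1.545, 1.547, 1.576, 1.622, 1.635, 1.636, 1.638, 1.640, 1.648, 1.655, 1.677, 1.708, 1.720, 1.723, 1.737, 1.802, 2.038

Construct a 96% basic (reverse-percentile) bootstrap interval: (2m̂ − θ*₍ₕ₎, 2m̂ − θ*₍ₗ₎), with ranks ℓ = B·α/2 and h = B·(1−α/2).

Percentile endpoints at ranks 1 and 49: θ*₍1₎ = 0.947, θ*₍49₎ = 1.802.
Basic interval reflects these around m̂:
  lower = 2 × 1.359 − 1.802 = 0.916
  upper = 2 × 1.359 − 0.947 = 1.771

(0.916, 1.771)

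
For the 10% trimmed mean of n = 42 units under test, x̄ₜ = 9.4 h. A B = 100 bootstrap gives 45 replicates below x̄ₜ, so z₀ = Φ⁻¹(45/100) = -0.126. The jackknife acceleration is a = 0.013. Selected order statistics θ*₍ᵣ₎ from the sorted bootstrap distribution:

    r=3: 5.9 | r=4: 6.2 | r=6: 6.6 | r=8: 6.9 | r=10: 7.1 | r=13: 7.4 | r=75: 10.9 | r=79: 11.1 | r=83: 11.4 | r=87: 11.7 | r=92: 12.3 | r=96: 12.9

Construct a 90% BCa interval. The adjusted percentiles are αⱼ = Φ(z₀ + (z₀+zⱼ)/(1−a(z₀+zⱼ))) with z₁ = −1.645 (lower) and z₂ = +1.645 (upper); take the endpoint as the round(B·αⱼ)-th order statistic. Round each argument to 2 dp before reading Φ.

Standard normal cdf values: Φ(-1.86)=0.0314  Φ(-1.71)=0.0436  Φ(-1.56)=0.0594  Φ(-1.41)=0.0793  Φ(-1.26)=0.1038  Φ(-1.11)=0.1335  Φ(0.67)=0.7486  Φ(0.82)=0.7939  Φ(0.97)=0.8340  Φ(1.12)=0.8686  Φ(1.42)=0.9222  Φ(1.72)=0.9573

Lower: z₀ + z₁ = -0.126 + (-1.645) = -1.771; 1 − a(z₀+z₁) = 1 − (0.013)(-1.771) = 1.0230; argument = -0.126 + (-1.771)/1.0230 = -1.8571 → -1.86.
α₁ = Φ(-1.86) = 0.0314; rank = round(100 × 0.0314) = 3; θ*₍3₎ = 5.9.
Upper: z₀ + z₂ = 1.519; 1 − a(z₀+z₂) = 0.9803; argument = 1.4236 → 1.42; α₂ = 0.9222; rank = 92; θ*₍92₎ = 12.3.

(5.9, 12.3)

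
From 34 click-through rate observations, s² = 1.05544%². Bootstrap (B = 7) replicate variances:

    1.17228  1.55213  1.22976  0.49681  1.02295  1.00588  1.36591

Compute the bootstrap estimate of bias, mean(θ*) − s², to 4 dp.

bias = +0.0654

mean(θ*) = (1.17228 + 1.55213 + 1.22976 + 0.49681 + 1.02295 + 1.00588 + 1.36591) / 7 = 1.12082
bias = 1.12082 − 1.05544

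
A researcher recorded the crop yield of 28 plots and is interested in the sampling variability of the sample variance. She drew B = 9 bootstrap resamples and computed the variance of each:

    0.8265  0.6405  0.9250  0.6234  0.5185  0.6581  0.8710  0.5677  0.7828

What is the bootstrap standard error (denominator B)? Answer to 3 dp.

Bootstrap SE is the standard deviation of the 9 replicate variances.
Mean of replicates: (0.8265 + 0.6405 + 0.9250 + 0.6234 + 0.5185 + 0.6581 + 0.8710 + 0.5677 + 0.7828) / 9 = 6.41350 / 9 = 0.71261
Sum of squared deviations: (+0.11389)² + (−0.07211)² + (+0.21239)² + (−0.08921)² + (−0.19411)² + (−0.05451)² + (+0.15839)² + (−0.14491)² + (+0.07019)² = 0.16290
Variance = 0.16290 / 9 = 0.01810
SE* = √0.01810

SE* = 0.135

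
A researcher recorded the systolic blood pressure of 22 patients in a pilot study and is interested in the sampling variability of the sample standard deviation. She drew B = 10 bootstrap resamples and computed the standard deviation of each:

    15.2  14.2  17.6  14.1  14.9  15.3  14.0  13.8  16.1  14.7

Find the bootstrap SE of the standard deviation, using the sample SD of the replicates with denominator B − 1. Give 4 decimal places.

Bootstrap SE is the standard deviation of the 10 replicate standard deviations.
Mean of replicates: (15.2 + 14.2 + 17.6 + 14.1 + 14.9 + 15.3 + 14.0 + 13.8 + 16.1 + 14.7) / 10 = 149.90000 / 10 = 14.99000
Sum of squared deviations: (+0.21000)² + (−0.79000)² + (+2.61000)² + (−0.89000)² + (−0.09000)² + (+0.31000)² + (−0.99000)² + (−1.19000)² + (+1.11000)² + (−0.29000)² = 12.08900
Variance = 12.08900 / 9 = 1.34322
SE* = √1.34322

SE* = 1.1590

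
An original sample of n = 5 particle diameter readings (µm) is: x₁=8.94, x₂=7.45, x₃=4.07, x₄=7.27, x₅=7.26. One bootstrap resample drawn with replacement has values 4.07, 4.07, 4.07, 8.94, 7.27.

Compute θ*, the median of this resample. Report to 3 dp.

Sorted: 4.07, 4.07, 4.07, 7.27, 8.94
Median = middle value = 4.070

θ* = 4.070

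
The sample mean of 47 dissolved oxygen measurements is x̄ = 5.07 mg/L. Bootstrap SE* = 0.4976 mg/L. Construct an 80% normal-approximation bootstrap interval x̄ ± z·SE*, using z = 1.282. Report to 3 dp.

(4.432, 5.708)

Margin = 1.282 × 0.4976 = 0.6379
Interval: 5.07 ± 0.6379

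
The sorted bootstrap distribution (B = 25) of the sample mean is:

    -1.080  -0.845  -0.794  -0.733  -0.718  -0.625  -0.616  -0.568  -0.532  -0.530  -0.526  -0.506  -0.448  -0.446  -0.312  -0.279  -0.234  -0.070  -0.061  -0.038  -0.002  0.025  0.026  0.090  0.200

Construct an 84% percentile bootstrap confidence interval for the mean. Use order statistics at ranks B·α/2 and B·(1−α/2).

α = 0.16; lower rank = 25 × 0.080 = 2; upper rank = 25 × 0.920 = 23.
The 2nd smallest replicate is -0.845; the 23rd is 0.026.

(-0.845, 0.026)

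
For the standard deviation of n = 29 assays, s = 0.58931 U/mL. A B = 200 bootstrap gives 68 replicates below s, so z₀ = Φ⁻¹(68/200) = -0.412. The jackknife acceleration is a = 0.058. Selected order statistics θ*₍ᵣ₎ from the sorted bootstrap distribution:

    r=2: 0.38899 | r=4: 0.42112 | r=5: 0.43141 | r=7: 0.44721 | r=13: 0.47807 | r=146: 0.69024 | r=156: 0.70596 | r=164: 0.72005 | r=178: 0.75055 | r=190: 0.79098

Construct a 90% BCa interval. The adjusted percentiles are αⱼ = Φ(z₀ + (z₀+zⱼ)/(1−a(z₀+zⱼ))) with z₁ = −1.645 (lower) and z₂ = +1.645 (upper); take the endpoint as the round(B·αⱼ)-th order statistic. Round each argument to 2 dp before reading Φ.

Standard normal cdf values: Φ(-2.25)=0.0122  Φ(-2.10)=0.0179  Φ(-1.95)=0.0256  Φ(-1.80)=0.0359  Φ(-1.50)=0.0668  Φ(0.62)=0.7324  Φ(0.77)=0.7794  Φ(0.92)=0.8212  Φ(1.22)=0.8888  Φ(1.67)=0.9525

Lower: z₀ + z₁ = -0.412 + (-1.645) = -2.057; 1 − a(z₀+z₁) = 1 − (0.058)(-2.057) = 1.1193; argument = -0.412 + (-2.057)/1.1193 = -2.2497 → -2.25.
α₁ = Φ(-2.25) = 0.0122; rank = round(200 × 0.0122) = 2; θ*₍2₎ = 0.38899.
Upper: z₀ + z₂ = 1.233; 1 − a(z₀+z₂) = 0.9285; argument = 0.9160 → 0.92; α₂ = 0.8212; rank = 164; θ*₍164₎ = 0.72005.

(0.38899, 0.72005)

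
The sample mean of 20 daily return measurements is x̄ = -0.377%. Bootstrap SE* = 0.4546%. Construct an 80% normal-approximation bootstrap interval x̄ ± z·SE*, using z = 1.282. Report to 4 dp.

Margin = 1.282 × 0.4546 = 0.58280
Interval: -0.377 ± 0.58280

(-0.9598, 0.2058)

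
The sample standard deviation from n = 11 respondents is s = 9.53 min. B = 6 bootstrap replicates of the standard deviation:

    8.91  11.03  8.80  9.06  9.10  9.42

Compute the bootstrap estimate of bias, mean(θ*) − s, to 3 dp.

bias = −0.143

mean(θ*) = (8.91 + 11.03 + 8.80 + 9.06 + 9.10 + 9.42) / 6 = 9.3867
bias = 9.3867 − 9.53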